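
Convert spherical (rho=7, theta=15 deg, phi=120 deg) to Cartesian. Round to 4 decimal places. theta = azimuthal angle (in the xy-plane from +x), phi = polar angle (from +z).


x = 7 * sin(120) * cos(15) = 5.8556
y = 7 * sin(120) * sin(15) = 1.569
z = 7 * cos(120) = -3.5

(5.8556, 1.569, -3.5)


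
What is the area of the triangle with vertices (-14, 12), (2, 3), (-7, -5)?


Area = |x1(y2-y3) + x2(y3-y1) + x3(y1-y2)| / 2
= |-14*(3--5) + 2*(-5-12) + -7*(12-3)| / 2
= 104.5

104.5


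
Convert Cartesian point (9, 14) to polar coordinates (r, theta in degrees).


r = sqrt(9^2 + 14^2) = 16.6433
theta = atan2(14, 9) = 57.2648 degrees

r = 16.6433, theta = 57.2648 degrees


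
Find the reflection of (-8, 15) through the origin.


Reflection through origin: (x, y) -> (-x, -y)
(-8, 15) -> (8, -15)

(8, -15)


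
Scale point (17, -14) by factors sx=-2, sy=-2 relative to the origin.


Scaling: (x*sx, y*sy) = (17*-2, -14*-2) = (-34, 28)

(-34, 28)


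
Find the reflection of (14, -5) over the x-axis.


Reflection across x-axis: (x, y) -> (x, -y)
(14, -5) -> (14, 5)

(14, 5)


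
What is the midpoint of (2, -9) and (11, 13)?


Midpoint = ((2+11)/2, (-9+13)/2) = (6.5, 2)

(6.5, 2)


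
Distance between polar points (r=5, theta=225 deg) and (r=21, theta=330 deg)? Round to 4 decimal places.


d = sqrt(r1^2 + r2^2 - 2*r1*r2*cos(t2-t1))
d = sqrt(5^2 + 21^2 - 2*5*21*cos(330-225)) = 22.8112

22.8112


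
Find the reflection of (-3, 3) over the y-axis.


Reflection across y-axis: (x, y) -> (-x, y)
(-3, 3) -> (3, 3)

(3, 3)


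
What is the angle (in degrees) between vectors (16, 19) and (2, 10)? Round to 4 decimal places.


dot = 16*2 + 19*10 = 222
|u| = 24.8395, |v| = 10.198
cos(angle) = 0.8764
angle = 28.791 degrees

28.791 degrees


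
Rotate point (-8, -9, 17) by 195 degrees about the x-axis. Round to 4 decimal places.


x' = -8
y' = -9*cos(195) - 17*sin(195) = 13.0933
z' = -9*sin(195) + 17*cos(195) = -14.0914

(-8, 13.0933, -14.0914)


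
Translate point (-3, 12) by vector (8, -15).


Translation: (x+dx, y+dy) = (-3+8, 12+-15) = (5, -3)

(5, -3)


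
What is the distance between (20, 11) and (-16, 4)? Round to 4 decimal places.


d = sqrt((-16-20)^2 + (4-11)^2) = 36.6742

36.6742


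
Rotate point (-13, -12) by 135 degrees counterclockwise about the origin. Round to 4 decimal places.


x' = -13*cos(135) - -12*sin(135) = 17.6777
y' = -13*sin(135) + -12*cos(135) = -0.7071

(17.6777, -0.7071)


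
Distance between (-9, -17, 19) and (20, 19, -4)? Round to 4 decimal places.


d = sqrt((20--9)^2 + (19--17)^2 + (-4-19)^2) = 51.6333

51.6333


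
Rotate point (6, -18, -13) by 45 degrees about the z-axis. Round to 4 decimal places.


x' = 6*cos(45) - -18*sin(45) = 16.9706
y' = 6*sin(45) + -18*cos(45) = -8.4853
z' = -13

(16.9706, -8.4853, -13)


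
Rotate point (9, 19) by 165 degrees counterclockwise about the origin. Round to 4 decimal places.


x' = 9*cos(165) - 19*sin(165) = -13.6109
y' = 9*sin(165) + 19*cos(165) = -16.0232

(-13.6109, -16.0232)


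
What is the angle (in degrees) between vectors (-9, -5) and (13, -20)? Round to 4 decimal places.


dot = -9*13 + -5*-20 = -17
|u| = 10.2956, |v| = 23.8537
cos(angle) = -0.0692
angle = 93.9693 degrees

93.9693 degrees


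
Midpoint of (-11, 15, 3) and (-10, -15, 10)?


Midpoint = ((-11+-10)/2, (15+-15)/2, (3+10)/2) = (-10.5, 0, 6.5)

(-10.5, 0, 6.5)


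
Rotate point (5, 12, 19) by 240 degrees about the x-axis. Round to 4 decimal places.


x' = 5
y' = 12*cos(240) - 19*sin(240) = 10.4545
z' = 12*sin(240) + 19*cos(240) = -19.8923

(5, 10.4545, -19.8923)


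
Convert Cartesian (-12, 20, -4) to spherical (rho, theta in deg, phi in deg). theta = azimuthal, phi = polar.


rho = sqrt((-12)^2 + 20^2 + (-4)^2) = 23.6643
theta = atan2(20, -12) = 120.9638 deg
phi = acos(-4/23.6643) = 99.7315 deg

rho = 23.6643, theta = 120.9638 deg, phi = 99.7315 deg


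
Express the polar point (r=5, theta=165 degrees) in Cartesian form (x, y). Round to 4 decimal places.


x = 5 * cos(165) = -4.8296
y = 5 * sin(165) = 1.2941

(-4.8296, 1.2941)


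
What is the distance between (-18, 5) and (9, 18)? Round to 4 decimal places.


d = sqrt((9--18)^2 + (18-5)^2) = 29.9666

29.9666


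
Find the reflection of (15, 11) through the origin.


Reflection through origin: (x, y) -> (-x, -y)
(15, 11) -> (-15, -11)

(-15, -11)


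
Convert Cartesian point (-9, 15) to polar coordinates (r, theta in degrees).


r = sqrt((-9)^2 + 15^2) = 17.4929
theta = atan2(15, -9) = 120.9638 degrees

r = 17.4929, theta = 120.9638 degrees


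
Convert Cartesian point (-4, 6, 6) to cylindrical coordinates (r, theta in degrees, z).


r = sqrt((-4)^2 + 6^2) = 7.2111
theta = atan2(6, -4) = 123.6901 deg
z = 6

r = 7.2111, theta = 123.6901 deg, z = 6


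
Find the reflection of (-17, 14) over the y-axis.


Reflection across y-axis: (x, y) -> (-x, y)
(-17, 14) -> (17, 14)

(17, 14)


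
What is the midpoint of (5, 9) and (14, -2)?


Midpoint = ((5+14)/2, (9+-2)/2) = (9.5, 3.5)

(9.5, 3.5)


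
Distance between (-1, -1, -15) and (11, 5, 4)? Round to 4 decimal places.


d = sqrt((11--1)^2 + (5--1)^2 + (4--15)^2) = 23.2594

23.2594


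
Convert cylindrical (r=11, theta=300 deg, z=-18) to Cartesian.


x = 11 * cos(300) = 5.5
y = 11 * sin(300) = -9.5263
z = -18

(5.5, -9.5263, -18)


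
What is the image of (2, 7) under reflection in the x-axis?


Reflection across x-axis: (x, y) -> (x, -y)
(2, 7) -> (2, -7)

(2, -7)


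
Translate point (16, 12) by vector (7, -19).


Translation: (x+dx, y+dy) = (16+7, 12+-19) = (23, -7)

(23, -7)


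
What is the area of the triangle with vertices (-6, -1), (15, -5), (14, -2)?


Area = |x1(y2-y3) + x2(y3-y1) + x3(y1-y2)| / 2
= |-6*(-5--2) + 15*(-2--1) + 14*(-1--5)| / 2
= 29.5

29.5


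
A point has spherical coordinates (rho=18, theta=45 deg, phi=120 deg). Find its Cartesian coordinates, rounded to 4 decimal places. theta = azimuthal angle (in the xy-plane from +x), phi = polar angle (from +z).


x = 18 * sin(120) * cos(45) = 11.0227
y = 18 * sin(120) * sin(45) = 11.0227
z = 18 * cos(120) = -9

(11.0227, 11.0227, -9)


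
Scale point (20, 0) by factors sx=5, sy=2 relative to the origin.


Scaling: (x*sx, y*sy) = (20*5, 0*2) = (100, 0)

(100, 0)


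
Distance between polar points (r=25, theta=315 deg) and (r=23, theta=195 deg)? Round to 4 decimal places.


d = sqrt(r1^2 + r2^2 - 2*r1*r2*cos(t2-t1))
d = sqrt(25^2 + 23^2 - 2*25*23*cos(195-315)) = 41.5812

41.5812


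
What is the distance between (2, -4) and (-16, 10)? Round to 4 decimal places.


d = sqrt((-16-2)^2 + (10--4)^2) = 22.8035

22.8035


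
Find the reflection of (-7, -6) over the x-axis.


Reflection across x-axis: (x, y) -> (x, -y)
(-7, -6) -> (-7, 6)

(-7, 6)


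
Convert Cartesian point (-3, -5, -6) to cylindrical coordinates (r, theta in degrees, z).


r = sqrt((-3)^2 + (-5)^2) = 5.831
theta = atan2(-5, -3) = 239.0362 deg
z = -6

r = 5.831, theta = 239.0362 deg, z = -6


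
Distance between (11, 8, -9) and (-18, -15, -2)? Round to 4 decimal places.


d = sqrt((-18-11)^2 + (-15-8)^2 + (-2--9)^2) = 37.6696

37.6696


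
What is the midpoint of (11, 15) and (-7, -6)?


Midpoint = ((11+-7)/2, (15+-6)/2) = (2, 4.5)

(2, 4.5)


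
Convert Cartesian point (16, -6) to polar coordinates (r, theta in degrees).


r = sqrt(16^2 + (-6)^2) = 17.088
theta = atan2(-6, 16) = 339.444 degrees

r = 17.088, theta = 339.444 degrees


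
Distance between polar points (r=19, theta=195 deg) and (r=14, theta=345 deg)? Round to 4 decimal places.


d = sqrt(r1^2 + r2^2 - 2*r1*r2*cos(t2-t1))
d = sqrt(19^2 + 14^2 - 2*19*14*cos(345-195)) = 31.9018

31.9018


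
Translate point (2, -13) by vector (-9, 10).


Translation: (x+dx, y+dy) = (2+-9, -13+10) = (-7, -3)

(-7, -3)


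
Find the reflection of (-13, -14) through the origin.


Reflection through origin: (x, y) -> (-x, -y)
(-13, -14) -> (13, 14)

(13, 14)


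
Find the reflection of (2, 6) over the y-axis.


Reflection across y-axis: (x, y) -> (-x, y)
(2, 6) -> (-2, 6)

(-2, 6)


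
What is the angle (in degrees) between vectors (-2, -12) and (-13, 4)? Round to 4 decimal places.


dot = -2*-13 + -12*4 = -22
|u| = 12.1655, |v| = 13.6015
cos(angle) = -0.133
angle = 97.6404 degrees

97.6404 degrees


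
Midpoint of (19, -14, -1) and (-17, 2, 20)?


Midpoint = ((19+-17)/2, (-14+2)/2, (-1+20)/2) = (1, -6, 9.5)

(1, -6, 9.5)


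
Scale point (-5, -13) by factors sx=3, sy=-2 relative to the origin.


Scaling: (x*sx, y*sy) = (-5*3, -13*-2) = (-15, 26)

(-15, 26)


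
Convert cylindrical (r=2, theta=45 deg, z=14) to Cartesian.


x = 2 * cos(45) = 1.4142
y = 2 * sin(45) = 1.4142
z = 14

(1.4142, 1.4142, 14)


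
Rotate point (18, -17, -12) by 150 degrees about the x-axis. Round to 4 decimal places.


x' = 18
y' = -17*cos(150) - -12*sin(150) = 20.7224
z' = -17*sin(150) + -12*cos(150) = 1.8923

(18, 20.7224, 1.8923)


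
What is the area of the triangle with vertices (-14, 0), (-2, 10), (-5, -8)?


Area = |x1(y2-y3) + x2(y3-y1) + x3(y1-y2)| / 2
= |-14*(10--8) + -2*(-8-0) + -5*(0-10)| / 2
= 93

93


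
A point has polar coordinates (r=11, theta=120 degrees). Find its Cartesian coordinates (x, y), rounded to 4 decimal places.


x = 11 * cos(120) = -5.5
y = 11 * sin(120) = 9.5263

(-5.5, 9.5263)


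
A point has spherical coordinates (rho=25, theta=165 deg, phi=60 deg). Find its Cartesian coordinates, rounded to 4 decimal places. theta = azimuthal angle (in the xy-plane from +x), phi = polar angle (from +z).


x = 25 * sin(60) * cos(165) = -20.9129
y = 25 * sin(60) * sin(165) = 5.6036
z = 25 * cos(60) = 12.5

(-20.9129, 5.6036, 12.5)


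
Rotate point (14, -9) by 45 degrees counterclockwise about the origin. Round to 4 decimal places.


x' = 14*cos(45) - -9*sin(45) = 16.2635
y' = 14*sin(45) + -9*cos(45) = 3.5355

(16.2635, 3.5355)


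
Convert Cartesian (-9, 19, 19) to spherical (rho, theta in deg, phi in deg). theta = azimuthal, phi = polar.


rho = sqrt((-9)^2 + 19^2 + 19^2) = 28.3373
theta = atan2(19, -9) = 115.3462 deg
phi = acos(19/28.3373) = 47.8947 deg

rho = 28.3373, theta = 115.3462 deg, phi = 47.8947 deg


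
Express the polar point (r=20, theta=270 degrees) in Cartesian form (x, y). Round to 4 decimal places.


x = 20 * cos(270) = 0
y = 20 * sin(270) = -20

(0, -20)


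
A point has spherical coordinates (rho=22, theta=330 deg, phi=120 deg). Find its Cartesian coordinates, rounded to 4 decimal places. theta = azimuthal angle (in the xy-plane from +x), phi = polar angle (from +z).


x = 22 * sin(120) * cos(330) = 16.5
y = 22 * sin(120) * sin(330) = -9.5263
z = 22 * cos(120) = -11

(16.5, -9.5263, -11)


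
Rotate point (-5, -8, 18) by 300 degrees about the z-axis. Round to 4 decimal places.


x' = -5*cos(300) - -8*sin(300) = -9.4282
y' = -5*sin(300) + -8*cos(300) = 0.3301
z' = 18

(-9.4282, 0.3301, 18)


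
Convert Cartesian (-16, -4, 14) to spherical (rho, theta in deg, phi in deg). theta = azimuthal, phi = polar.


rho = sqrt((-16)^2 + (-4)^2 + 14^2) = 21.6333
theta = atan2(-4, -16) = 194.0362 deg
phi = acos(14/21.6333) = 49.6729 deg

rho = 21.6333, theta = 194.0362 deg, phi = 49.6729 deg


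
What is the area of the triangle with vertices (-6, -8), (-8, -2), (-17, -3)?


Area = |x1(y2-y3) + x2(y3-y1) + x3(y1-y2)| / 2
= |-6*(-2--3) + -8*(-3--8) + -17*(-8--2)| / 2
= 28

28


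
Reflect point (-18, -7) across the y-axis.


Reflection across y-axis: (x, y) -> (-x, y)
(-18, -7) -> (18, -7)

(18, -7)


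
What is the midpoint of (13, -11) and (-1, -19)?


Midpoint = ((13+-1)/2, (-11+-19)/2) = (6, -15)

(6, -15)


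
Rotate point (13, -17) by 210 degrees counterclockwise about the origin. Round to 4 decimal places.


x' = 13*cos(210) - -17*sin(210) = -19.7583
y' = 13*sin(210) + -17*cos(210) = 8.2224

(-19.7583, 8.2224)


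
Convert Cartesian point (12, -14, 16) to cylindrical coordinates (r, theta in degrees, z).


r = sqrt(12^2 + (-14)^2) = 18.4391
theta = atan2(-14, 12) = 310.6013 deg
z = 16

r = 18.4391, theta = 310.6013 deg, z = 16


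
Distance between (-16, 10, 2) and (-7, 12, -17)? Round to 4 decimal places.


d = sqrt((-7--16)^2 + (12-10)^2 + (-17-2)^2) = 21.1187

21.1187


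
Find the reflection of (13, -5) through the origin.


Reflection through origin: (x, y) -> (-x, -y)
(13, -5) -> (-13, 5)

(-13, 5)


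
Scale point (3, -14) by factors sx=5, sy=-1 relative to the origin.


Scaling: (x*sx, y*sy) = (3*5, -14*-1) = (15, 14)

(15, 14)


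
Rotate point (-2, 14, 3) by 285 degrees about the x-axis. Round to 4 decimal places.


x' = -2
y' = 14*cos(285) - 3*sin(285) = 6.5212
z' = 14*sin(285) + 3*cos(285) = -12.7465

(-2, 6.5212, -12.7465)


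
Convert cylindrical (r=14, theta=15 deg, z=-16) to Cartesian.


x = 14 * cos(15) = 13.523
y = 14 * sin(15) = 3.6235
z = -16

(13.523, 3.6235, -16)


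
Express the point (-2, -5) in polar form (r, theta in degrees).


r = sqrt((-2)^2 + (-5)^2) = 5.3852
theta = atan2(-5, -2) = 248.1986 degrees

r = 5.3852, theta = 248.1986 degrees


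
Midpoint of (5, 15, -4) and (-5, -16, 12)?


Midpoint = ((5+-5)/2, (15+-16)/2, (-4+12)/2) = (0, -0.5, 4)

(0, -0.5, 4)


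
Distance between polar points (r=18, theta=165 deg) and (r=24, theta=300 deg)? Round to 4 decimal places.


d = sqrt(r1^2 + r2^2 - 2*r1*r2*cos(t2-t1))
d = sqrt(18^2 + 24^2 - 2*18*24*cos(300-165)) = 38.8708

38.8708


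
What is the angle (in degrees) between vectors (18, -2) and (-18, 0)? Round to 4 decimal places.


dot = 18*-18 + -2*0 = -324
|u| = 18.1108, |v| = 18
cos(angle) = -0.9939
angle = 173.6598 degrees

173.6598 degrees


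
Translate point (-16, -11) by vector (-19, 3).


Translation: (x+dx, y+dy) = (-16+-19, -11+3) = (-35, -8)

(-35, -8)


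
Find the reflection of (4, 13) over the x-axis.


Reflection across x-axis: (x, y) -> (x, -y)
(4, 13) -> (4, -13)

(4, -13)


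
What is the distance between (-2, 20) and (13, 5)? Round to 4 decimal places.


d = sqrt((13--2)^2 + (5-20)^2) = 21.2132

21.2132


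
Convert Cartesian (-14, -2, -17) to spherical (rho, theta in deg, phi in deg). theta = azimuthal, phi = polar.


rho = sqrt((-14)^2 + (-2)^2 + (-17)^2) = 22.1133
theta = atan2(-2, -14) = 188.1301 deg
phi = acos(-17/22.1133) = 140.2433 deg

rho = 22.1133, theta = 188.1301 deg, phi = 140.2433 deg


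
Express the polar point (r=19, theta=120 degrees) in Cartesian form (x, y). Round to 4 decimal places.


x = 19 * cos(120) = -9.5
y = 19 * sin(120) = 16.4545

(-9.5, 16.4545)


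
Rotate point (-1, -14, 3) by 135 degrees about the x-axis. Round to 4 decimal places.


x' = -1
y' = -14*cos(135) - 3*sin(135) = 7.7782
z' = -14*sin(135) + 3*cos(135) = -12.0208

(-1, 7.7782, -12.0208)


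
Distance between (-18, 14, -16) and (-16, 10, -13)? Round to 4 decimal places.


d = sqrt((-16--18)^2 + (10-14)^2 + (-13--16)^2) = 5.3852

5.3852


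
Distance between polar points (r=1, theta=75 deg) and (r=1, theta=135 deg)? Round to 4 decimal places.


d = sqrt(r1^2 + r2^2 - 2*r1*r2*cos(t2-t1))
d = sqrt(1^2 + 1^2 - 2*1*1*cos(135-75)) = 1

1


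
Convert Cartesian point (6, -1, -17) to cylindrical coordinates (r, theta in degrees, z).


r = sqrt(6^2 + (-1)^2) = 6.0828
theta = atan2(-1, 6) = 350.5377 deg
z = -17

r = 6.0828, theta = 350.5377 deg, z = -17


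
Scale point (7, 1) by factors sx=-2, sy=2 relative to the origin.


Scaling: (x*sx, y*sy) = (7*-2, 1*2) = (-14, 2)

(-14, 2)


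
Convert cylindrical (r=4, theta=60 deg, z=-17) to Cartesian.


x = 4 * cos(60) = 2
y = 4 * sin(60) = 3.4641
z = -17

(2, 3.4641, -17)


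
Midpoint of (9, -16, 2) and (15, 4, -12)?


Midpoint = ((9+15)/2, (-16+4)/2, (2+-12)/2) = (12, -6, -5)

(12, -6, -5)


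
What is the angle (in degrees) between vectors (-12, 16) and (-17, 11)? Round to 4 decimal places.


dot = -12*-17 + 16*11 = 380
|u| = 20, |v| = 20.2485
cos(angle) = 0.9383
angle = 20.2249 degrees

20.2249 degrees


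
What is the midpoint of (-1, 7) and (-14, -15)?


Midpoint = ((-1+-14)/2, (7+-15)/2) = (-7.5, -4)

(-7.5, -4)


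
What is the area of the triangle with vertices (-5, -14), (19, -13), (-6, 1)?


Area = |x1(y2-y3) + x2(y3-y1) + x3(y1-y2)| / 2
= |-5*(-13-1) + 19*(1--14) + -6*(-14--13)| / 2
= 180.5

180.5


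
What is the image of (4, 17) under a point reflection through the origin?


Reflection through origin: (x, y) -> (-x, -y)
(4, 17) -> (-4, -17)

(-4, -17)


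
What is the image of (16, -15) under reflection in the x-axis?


Reflection across x-axis: (x, y) -> (x, -y)
(16, -15) -> (16, 15)

(16, 15)


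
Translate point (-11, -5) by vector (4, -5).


Translation: (x+dx, y+dy) = (-11+4, -5+-5) = (-7, -10)

(-7, -10)


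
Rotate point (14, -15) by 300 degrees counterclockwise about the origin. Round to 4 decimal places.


x' = 14*cos(300) - -15*sin(300) = -5.9904
y' = 14*sin(300) + -15*cos(300) = -19.6244

(-5.9904, -19.6244)


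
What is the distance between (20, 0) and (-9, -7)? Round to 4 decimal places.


d = sqrt((-9-20)^2 + (-7-0)^2) = 29.8329

29.8329


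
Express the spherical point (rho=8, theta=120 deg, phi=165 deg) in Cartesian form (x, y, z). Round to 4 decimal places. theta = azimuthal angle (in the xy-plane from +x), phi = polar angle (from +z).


x = 8 * sin(165) * cos(120) = -1.0353
y = 8 * sin(165) * sin(120) = 1.7932
z = 8 * cos(165) = -7.7274

(-1.0353, 1.7932, -7.7274)


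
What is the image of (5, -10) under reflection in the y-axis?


Reflection across y-axis: (x, y) -> (-x, y)
(5, -10) -> (-5, -10)

(-5, -10)


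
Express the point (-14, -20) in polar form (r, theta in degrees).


r = sqrt((-14)^2 + (-20)^2) = 24.4131
theta = atan2(-20, -14) = 235.008 degrees

r = 24.4131, theta = 235.008 degrees


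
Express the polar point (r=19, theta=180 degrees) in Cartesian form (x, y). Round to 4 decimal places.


x = 19 * cos(180) = -19
y = 19 * sin(180) = 0

(-19, 0)


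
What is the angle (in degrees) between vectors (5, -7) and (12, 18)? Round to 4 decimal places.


dot = 5*12 + -7*18 = -66
|u| = 8.6023, |v| = 21.6333
cos(angle) = -0.3547
angle = 110.7723 degrees

110.7723 degrees


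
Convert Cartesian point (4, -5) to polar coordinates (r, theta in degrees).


r = sqrt(4^2 + (-5)^2) = 6.4031
theta = atan2(-5, 4) = 308.6598 degrees

r = 6.4031, theta = 308.6598 degrees


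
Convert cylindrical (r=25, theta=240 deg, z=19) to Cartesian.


x = 25 * cos(240) = -12.5
y = 25 * sin(240) = -21.6506
z = 19

(-12.5, -21.6506, 19)


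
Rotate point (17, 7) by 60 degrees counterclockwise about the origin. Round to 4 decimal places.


x' = 17*cos(60) - 7*sin(60) = 2.4378
y' = 17*sin(60) + 7*cos(60) = 18.2224

(2.4378, 18.2224)


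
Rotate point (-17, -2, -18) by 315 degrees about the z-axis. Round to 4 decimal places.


x' = -17*cos(315) - -2*sin(315) = -13.435
y' = -17*sin(315) + -2*cos(315) = 10.6066
z' = -18

(-13.435, 10.6066, -18)


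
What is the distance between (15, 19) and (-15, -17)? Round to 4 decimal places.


d = sqrt((-15-15)^2 + (-17-19)^2) = 46.8615

46.8615


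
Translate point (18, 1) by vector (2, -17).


Translation: (x+dx, y+dy) = (18+2, 1+-17) = (20, -16)

(20, -16)


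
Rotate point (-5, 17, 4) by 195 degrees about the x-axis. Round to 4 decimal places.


x' = -5
y' = 17*cos(195) - 4*sin(195) = -15.3855
z' = 17*sin(195) + 4*cos(195) = -8.2636

(-5, -15.3855, -8.2636)


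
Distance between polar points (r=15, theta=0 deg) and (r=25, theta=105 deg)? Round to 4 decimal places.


d = sqrt(r1^2 + r2^2 - 2*r1*r2*cos(t2-t1))
d = sqrt(15^2 + 25^2 - 2*15*25*cos(105-0)) = 32.3128

32.3128


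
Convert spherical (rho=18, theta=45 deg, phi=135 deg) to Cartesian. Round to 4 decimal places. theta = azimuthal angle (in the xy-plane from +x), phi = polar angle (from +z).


x = 18 * sin(135) * cos(45) = 9
y = 18 * sin(135) * sin(45) = 9
z = 18 * cos(135) = -12.7279

(9, 9, -12.7279)


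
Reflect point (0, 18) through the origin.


Reflection through origin: (x, y) -> (-x, -y)
(0, 18) -> (0, -18)

(0, -18)


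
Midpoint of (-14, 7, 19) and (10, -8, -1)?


Midpoint = ((-14+10)/2, (7+-8)/2, (19+-1)/2) = (-2, -0.5, 9)

(-2, -0.5, 9)


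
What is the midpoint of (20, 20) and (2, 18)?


Midpoint = ((20+2)/2, (20+18)/2) = (11, 19)

(11, 19)


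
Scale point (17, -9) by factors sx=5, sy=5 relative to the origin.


Scaling: (x*sx, y*sy) = (17*5, -9*5) = (85, -45)

(85, -45)


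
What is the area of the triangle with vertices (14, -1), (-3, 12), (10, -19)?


Area = |x1(y2-y3) + x2(y3-y1) + x3(y1-y2)| / 2
= |14*(12--19) + -3*(-19--1) + 10*(-1-12)| / 2
= 179

179


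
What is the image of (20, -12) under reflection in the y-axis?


Reflection across y-axis: (x, y) -> (-x, y)
(20, -12) -> (-20, -12)

(-20, -12)


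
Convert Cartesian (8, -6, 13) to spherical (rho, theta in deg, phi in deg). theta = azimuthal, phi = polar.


rho = sqrt(8^2 + (-6)^2 + 13^2) = 16.4012
theta = atan2(-6, 8) = 323.1301 deg
phi = acos(13/16.4012) = 37.5686 deg

rho = 16.4012, theta = 323.1301 deg, phi = 37.5686 deg


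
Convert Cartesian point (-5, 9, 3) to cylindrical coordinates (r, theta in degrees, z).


r = sqrt((-5)^2 + 9^2) = 10.2956
theta = atan2(9, -5) = 119.0546 deg
z = 3

r = 10.2956, theta = 119.0546 deg, z = 3


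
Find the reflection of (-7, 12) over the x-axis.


Reflection across x-axis: (x, y) -> (x, -y)
(-7, 12) -> (-7, -12)

(-7, -12)


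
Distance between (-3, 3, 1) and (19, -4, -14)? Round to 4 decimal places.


d = sqrt((19--3)^2 + (-4-3)^2 + (-14-1)^2) = 27.5318

27.5318


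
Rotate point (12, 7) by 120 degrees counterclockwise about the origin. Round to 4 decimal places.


x' = 12*cos(120) - 7*sin(120) = -12.0622
y' = 12*sin(120) + 7*cos(120) = 6.8923

(-12.0622, 6.8923)


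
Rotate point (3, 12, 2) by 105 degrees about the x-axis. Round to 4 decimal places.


x' = 3
y' = 12*cos(105) - 2*sin(105) = -5.0377
z' = 12*sin(105) + 2*cos(105) = 11.0735

(3, -5.0377, 11.0735)


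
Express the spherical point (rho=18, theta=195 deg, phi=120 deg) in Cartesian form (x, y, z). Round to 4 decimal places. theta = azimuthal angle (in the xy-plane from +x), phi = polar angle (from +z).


x = 18 * sin(120) * cos(195) = -15.0573
y = 18 * sin(120) * sin(195) = -4.0346
z = 18 * cos(120) = -9

(-15.0573, -4.0346, -9)


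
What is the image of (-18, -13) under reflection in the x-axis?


Reflection across x-axis: (x, y) -> (x, -y)
(-18, -13) -> (-18, 13)

(-18, 13)


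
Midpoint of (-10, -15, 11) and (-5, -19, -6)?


Midpoint = ((-10+-5)/2, (-15+-19)/2, (11+-6)/2) = (-7.5, -17, 2.5)

(-7.5, -17, 2.5)


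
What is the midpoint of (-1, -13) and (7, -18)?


Midpoint = ((-1+7)/2, (-13+-18)/2) = (3, -15.5)

(3, -15.5)


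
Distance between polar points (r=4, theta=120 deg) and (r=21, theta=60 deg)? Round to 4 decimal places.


d = sqrt(r1^2 + r2^2 - 2*r1*r2*cos(t2-t1))
d = sqrt(4^2 + 21^2 - 2*4*21*cos(60-120)) = 19.3132

19.3132


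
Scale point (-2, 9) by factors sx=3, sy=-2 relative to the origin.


Scaling: (x*sx, y*sy) = (-2*3, 9*-2) = (-6, -18)

(-6, -18)


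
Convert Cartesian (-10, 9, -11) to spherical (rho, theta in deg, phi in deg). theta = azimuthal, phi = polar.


rho = sqrt((-10)^2 + 9^2 + (-11)^2) = 17.3781
theta = atan2(9, -10) = 138.0128 deg
phi = acos(-11/17.3781) = 129.2702 deg

rho = 17.3781, theta = 138.0128 deg, phi = 129.2702 deg


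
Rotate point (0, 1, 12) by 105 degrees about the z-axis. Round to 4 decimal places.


x' = 0*cos(105) - 1*sin(105) = -0.9659
y' = 0*sin(105) + 1*cos(105) = -0.2588
z' = 12

(-0.9659, -0.2588, 12)


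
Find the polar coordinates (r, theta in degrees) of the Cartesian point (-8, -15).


r = sqrt((-8)^2 + (-15)^2) = 17
theta = atan2(-15, -8) = 241.9275 degrees

r = 17, theta = 241.9275 degrees


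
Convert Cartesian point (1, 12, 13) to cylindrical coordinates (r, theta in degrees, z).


r = sqrt(1^2 + 12^2) = 12.0416
theta = atan2(12, 1) = 85.2364 deg
z = 13

r = 12.0416, theta = 85.2364 deg, z = 13


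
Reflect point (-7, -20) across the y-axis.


Reflection across y-axis: (x, y) -> (-x, y)
(-7, -20) -> (7, -20)

(7, -20)


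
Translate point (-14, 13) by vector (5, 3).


Translation: (x+dx, y+dy) = (-14+5, 13+3) = (-9, 16)

(-9, 16)


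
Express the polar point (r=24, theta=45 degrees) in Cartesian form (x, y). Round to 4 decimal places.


x = 24 * cos(45) = 16.9706
y = 24 * sin(45) = 16.9706

(16.9706, 16.9706)


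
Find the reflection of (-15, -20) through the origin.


Reflection through origin: (x, y) -> (-x, -y)
(-15, -20) -> (15, 20)

(15, 20)


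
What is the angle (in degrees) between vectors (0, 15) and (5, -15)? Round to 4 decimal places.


dot = 0*5 + 15*-15 = -225
|u| = 15, |v| = 15.8114
cos(angle) = -0.9487
angle = 161.5651 degrees

161.5651 degrees


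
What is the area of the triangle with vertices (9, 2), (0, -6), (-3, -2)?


Area = |x1(y2-y3) + x2(y3-y1) + x3(y1-y2)| / 2
= |9*(-6--2) + 0*(-2-2) + -3*(2--6)| / 2
= 30

30


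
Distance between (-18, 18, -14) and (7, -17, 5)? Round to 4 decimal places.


d = sqrt((7--18)^2 + (-17-18)^2 + (5--14)^2) = 47.0213

47.0213


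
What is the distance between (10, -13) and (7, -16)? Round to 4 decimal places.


d = sqrt((7-10)^2 + (-16--13)^2) = 4.2426

4.2426


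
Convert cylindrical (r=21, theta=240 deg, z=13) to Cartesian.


x = 21 * cos(240) = -10.5
y = 21 * sin(240) = -18.1865
z = 13

(-10.5, -18.1865, 13)


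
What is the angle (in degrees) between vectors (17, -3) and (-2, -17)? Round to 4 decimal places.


dot = 17*-2 + -3*-17 = 17
|u| = 17.2627, |v| = 17.1172
cos(angle) = 0.0575
angle = 86.7019 degrees

86.7019 degrees


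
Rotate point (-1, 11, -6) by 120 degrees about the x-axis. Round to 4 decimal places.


x' = -1
y' = 11*cos(120) - -6*sin(120) = -0.3038
z' = 11*sin(120) + -6*cos(120) = 12.5263

(-1, -0.3038, 12.5263)


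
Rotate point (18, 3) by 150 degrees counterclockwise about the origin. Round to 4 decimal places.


x' = 18*cos(150) - 3*sin(150) = -17.0885
y' = 18*sin(150) + 3*cos(150) = 6.4019

(-17.0885, 6.4019)


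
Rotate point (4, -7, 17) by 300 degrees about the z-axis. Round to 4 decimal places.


x' = 4*cos(300) - -7*sin(300) = -4.0622
y' = 4*sin(300) + -7*cos(300) = -6.9641
z' = 17

(-4.0622, -6.9641, 17)


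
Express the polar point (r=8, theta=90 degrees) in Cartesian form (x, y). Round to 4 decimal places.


x = 8 * cos(90) = 0
y = 8 * sin(90) = 8

(0, 8)


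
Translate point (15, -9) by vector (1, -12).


Translation: (x+dx, y+dy) = (15+1, -9+-12) = (16, -21)

(16, -21)


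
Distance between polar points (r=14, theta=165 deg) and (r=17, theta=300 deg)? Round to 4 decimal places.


d = sqrt(r1^2 + r2^2 - 2*r1*r2*cos(t2-t1))
d = sqrt(14^2 + 17^2 - 2*14*17*cos(300-165)) = 28.6633

28.6633


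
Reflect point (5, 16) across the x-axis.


Reflection across x-axis: (x, y) -> (x, -y)
(5, 16) -> (5, -16)

(5, -16)


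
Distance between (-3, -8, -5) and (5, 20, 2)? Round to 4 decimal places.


d = sqrt((5--3)^2 + (20--8)^2 + (2--5)^2) = 29.95

29.95


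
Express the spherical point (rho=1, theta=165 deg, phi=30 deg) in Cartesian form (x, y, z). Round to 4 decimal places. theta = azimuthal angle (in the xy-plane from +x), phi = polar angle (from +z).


x = 1 * sin(30) * cos(165) = -0.483
y = 1 * sin(30) * sin(165) = 0.1294
z = 1 * cos(30) = 0.866

(-0.483, 0.1294, 0.866)


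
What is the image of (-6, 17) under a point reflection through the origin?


Reflection through origin: (x, y) -> (-x, -y)
(-6, 17) -> (6, -17)

(6, -17)


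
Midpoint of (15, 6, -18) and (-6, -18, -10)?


Midpoint = ((15+-6)/2, (6+-18)/2, (-18+-10)/2) = (4.5, -6, -14)

(4.5, -6, -14)


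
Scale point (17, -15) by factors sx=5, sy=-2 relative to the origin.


Scaling: (x*sx, y*sy) = (17*5, -15*-2) = (85, 30)

(85, 30)


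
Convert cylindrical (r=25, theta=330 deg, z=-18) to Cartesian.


x = 25 * cos(330) = 21.6506
y = 25 * sin(330) = -12.5
z = -18

(21.6506, -12.5, -18)


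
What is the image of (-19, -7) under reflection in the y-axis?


Reflection across y-axis: (x, y) -> (-x, y)
(-19, -7) -> (19, -7)

(19, -7)


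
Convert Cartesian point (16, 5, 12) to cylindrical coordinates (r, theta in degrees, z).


r = sqrt(16^2 + 5^2) = 16.7631
theta = atan2(5, 16) = 17.354 deg
z = 12

r = 16.7631, theta = 17.354 deg, z = 12


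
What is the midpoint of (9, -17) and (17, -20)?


Midpoint = ((9+17)/2, (-17+-20)/2) = (13, -18.5)

(13, -18.5)


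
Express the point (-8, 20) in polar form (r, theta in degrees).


r = sqrt((-8)^2 + 20^2) = 21.5407
theta = atan2(20, -8) = 111.8014 degrees

r = 21.5407, theta = 111.8014 degrees


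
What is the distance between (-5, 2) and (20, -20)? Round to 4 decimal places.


d = sqrt((20--5)^2 + (-20-2)^2) = 33.3017

33.3017


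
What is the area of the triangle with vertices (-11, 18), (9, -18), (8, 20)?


Area = |x1(y2-y3) + x2(y3-y1) + x3(y1-y2)| / 2
= |-11*(-18-20) + 9*(20-18) + 8*(18--18)| / 2
= 362

362


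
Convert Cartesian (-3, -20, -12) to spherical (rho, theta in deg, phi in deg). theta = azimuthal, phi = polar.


rho = sqrt((-3)^2 + (-20)^2 + (-12)^2) = 23.516
theta = atan2(-20, -3) = 261.4692 deg
phi = acos(-12/23.516) = 120.6833 deg

rho = 23.516, theta = 261.4692 deg, phi = 120.6833 deg


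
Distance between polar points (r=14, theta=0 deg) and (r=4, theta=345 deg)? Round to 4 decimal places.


d = sqrt(r1^2 + r2^2 - 2*r1*r2*cos(t2-t1))
d = sqrt(14^2 + 4^2 - 2*14*4*cos(345-0)) = 10.189

10.189


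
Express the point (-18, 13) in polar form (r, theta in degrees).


r = sqrt((-18)^2 + 13^2) = 22.2036
theta = atan2(13, -18) = 144.1623 degrees

r = 22.2036, theta = 144.1623 degrees


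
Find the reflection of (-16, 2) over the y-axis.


Reflection across y-axis: (x, y) -> (-x, y)
(-16, 2) -> (16, 2)

(16, 2)


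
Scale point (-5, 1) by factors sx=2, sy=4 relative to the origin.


Scaling: (x*sx, y*sy) = (-5*2, 1*4) = (-10, 4)

(-10, 4)


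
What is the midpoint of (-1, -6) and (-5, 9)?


Midpoint = ((-1+-5)/2, (-6+9)/2) = (-3, 1.5)

(-3, 1.5)


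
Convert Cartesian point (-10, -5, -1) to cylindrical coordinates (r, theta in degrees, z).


r = sqrt((-10)^2 + (-5)^2) = 11.1803
theta = atan2(-5, -10) = 206.5651 deg
z = -1

r = 11.1803, theta = 206.5651 deg, z = -1


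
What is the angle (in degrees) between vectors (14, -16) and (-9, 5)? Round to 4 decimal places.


dot = 14*-9 + -16*5 = -206
|u| = 21.2603, |v| = 10.2956
cos(angle) = -0.9411
angle = 160.2405 degrees

160.2405 degrees


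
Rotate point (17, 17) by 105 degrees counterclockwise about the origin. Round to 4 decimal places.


x' = 17*cos(105) - 17*sin(105) = -20.8207
y' = 17*sin(105) + 17*cos(105) = 12.0208

(-20.8207, 12.0208)


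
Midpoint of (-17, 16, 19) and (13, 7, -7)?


Midpoint = ((-17+13)/2, (16+7)/2, (19+-7)/2) = (-2, 11.5, 6)

(-2, 11.5, 6)


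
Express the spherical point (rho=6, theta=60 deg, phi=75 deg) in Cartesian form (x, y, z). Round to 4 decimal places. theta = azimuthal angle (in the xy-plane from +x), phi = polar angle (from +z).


x = 6 * sin(75) * cos(60) = 2.8978
y = 6 * sin(75) * sin(60) = 5.0191
z = 6 * cos(75) = 1.5529

(2.8978, 5.0191, 1.5529)


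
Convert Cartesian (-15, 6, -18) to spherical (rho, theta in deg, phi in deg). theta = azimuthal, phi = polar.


rho = sqrt((-15)^2 + 6^2 + (-18)^2) = 24.1868
theta = atan2(6, -15) = 158.1986 deg
phi = acos(-18/24.1868) = 138.0912 deg

rho = 24.1868, theta = 158.1986 deg, phi = 138.0912 deg


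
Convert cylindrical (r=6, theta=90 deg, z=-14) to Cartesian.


x = 6 * cos(90) = 0
y = 6 * sin(90) = 6
z = -14

(0, 6, -14)


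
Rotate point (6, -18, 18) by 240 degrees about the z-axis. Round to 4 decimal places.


x' = 6*cos(240) - -18*sin(240) = -18.5885
y' = 6*sin(240) + -18*cos(240) = 3.8038
z' = 18

(-18.5885, 3.8038, 18)


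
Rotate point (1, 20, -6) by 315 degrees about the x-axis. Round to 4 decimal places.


x' = 1
y' = 20*cos(315) - -6*sin(315) = 9.8995
z' = 20*sin(315) + -6*cos(315) = -18.3848

(1, 9.8995, -18.3848)


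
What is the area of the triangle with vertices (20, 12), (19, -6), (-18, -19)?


Area = |x1(y2-y3) + x2(y3-y1) + x3(y1-y2)| / 2
= |20*(-6--19) + 19*(-19-12) + -18*(12--6)| / 2
= 326.5

326.5


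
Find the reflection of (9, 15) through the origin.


Reflection through origin: (x, y) -> (-x, -y)
(9, 15) -> (-9, -15)

(-9, -15)


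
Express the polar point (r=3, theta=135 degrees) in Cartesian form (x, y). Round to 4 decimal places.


x = 3 * cos(135) = -2.1213
y = 3 * sin(135) = 2.1213

(-2.1213, 2.1213)


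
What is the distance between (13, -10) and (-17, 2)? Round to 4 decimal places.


d = sqrt((-17-13)^2 + (2--10)^2) = 32.311

32.311


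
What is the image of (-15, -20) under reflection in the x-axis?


Reflection across x-axis: (x, y) -> (x, -y)
(-15, -20) -> (-15, 20)

(-15, 20)


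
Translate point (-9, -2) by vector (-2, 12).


Translation: (x+dx, y+dy) = (-9+-2, -2+12) = (-11, 10)

(-11, 10)


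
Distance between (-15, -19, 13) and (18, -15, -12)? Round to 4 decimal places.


d = sqrt((18--15)^2 + (-15--19)^2 + (-12-13)^2) = 41.5933

41.5933


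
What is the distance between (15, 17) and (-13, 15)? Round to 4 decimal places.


d = sqrt((-13-15)^2 + (15-17)^2) = 28.0713

28.0713


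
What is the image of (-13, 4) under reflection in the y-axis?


Reflection across y-axis: (x, y) -> (-x, y)
(-13, 4) -> (13, 4)

(13, 4)


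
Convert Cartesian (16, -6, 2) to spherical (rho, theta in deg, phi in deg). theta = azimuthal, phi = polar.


rho = sqrt(16^2 + (-6)^2 + 2^2) = 17.2047
theta = atan2(-6, 16) = 339.444 deg
phi = acos(2/17.2047) = 83.3244 deg

rho = 17.2047, theta = 339.444 deg, phi = 83.3244 deg


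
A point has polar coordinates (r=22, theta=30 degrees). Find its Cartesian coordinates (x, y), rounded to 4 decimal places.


x = 22 * cos(30) = 19.0526
y = 22 * sin(30) = 11

(19.0526, 11)


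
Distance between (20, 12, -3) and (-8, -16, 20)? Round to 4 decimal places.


d = sqrt((-8-20)^2 + (-16-12)^2 + (20--3)^2) = 45.793

45.793


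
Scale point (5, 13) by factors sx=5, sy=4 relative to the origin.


Scaling: (x*sx, y*sy) = (5*5, 13*4) = (25, 52)

(25, 52)


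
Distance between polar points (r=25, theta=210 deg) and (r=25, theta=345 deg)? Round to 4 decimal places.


d = sqrt(r1^2 + r2^2 - 2*r1*r2*cos(t2-t1))
d = sqrt(25^2 + 25^2 - 2*25*25*cos(345-210)) = 46.194

46.194


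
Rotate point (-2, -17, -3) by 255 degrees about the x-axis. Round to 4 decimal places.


x' = -2
y' = -17*cos(255) - -3*sin(255) = 1.5021
z' = -17*sin(255) + -3*cos(255) = 17.1972

(-2, 1.5021, 17.1972)


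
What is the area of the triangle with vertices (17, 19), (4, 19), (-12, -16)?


Area = |x1(y2-y3) + x2(y3-y1) + x3(y1-y2)| / 2
= |17*(19--16) + 4*(-16-19) + -12*(19-19)| / 2
= 227.5

227.5


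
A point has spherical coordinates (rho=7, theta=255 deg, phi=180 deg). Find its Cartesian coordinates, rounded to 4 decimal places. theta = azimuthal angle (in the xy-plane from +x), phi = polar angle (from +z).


x = 7 * sin(180) * cos(255) = 0
y = 7 * sin(180) * sin(255) = 0
z = 7 * cos(180) = -7

(0, 0, -7)


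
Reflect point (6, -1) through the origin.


Reflection through origin: (x, y) -> (-x, -y)
(6, -1) -> (-6, 1)

(-6, 1)


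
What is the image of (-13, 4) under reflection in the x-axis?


Reflection across x-axis: (x, y) -> (x, -y)
(-13, 4) -> (-13, -4)

(-13, -4)


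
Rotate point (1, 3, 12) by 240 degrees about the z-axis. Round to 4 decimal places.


x' = 1*cos(240) - 3*sin(240) = 2.0981
y' = 1*sin(240) + 3*cos(240) = -2.366
z' = 12

(2.0981, -2.366, 12)


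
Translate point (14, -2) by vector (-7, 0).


Translation: (x+dx, y+dy) = (14+-7, -2+0) = (7, -2)

(7, -2)


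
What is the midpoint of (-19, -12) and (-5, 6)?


Midpoint = ((-19+-5)/2, (-12+6)/2) = (-12, -3)

(-12, -3)


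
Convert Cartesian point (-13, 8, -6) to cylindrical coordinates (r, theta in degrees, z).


r = sqrt((-13)^2 + 8^2) = 15.2643
theta = atan2(8, -13) = 148.3925 deg
z = -6

r = 15.2643, theta = 148.3925 deg, z = -6


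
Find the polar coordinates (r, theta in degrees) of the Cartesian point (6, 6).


r = sqrt(6^2 + 6^2) = 8.4853
theta = atan2(6, 6) = 45 degrees

r = 8.4853, theta = 45 degrees


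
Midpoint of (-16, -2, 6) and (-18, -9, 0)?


Midpoint = ((-16+-18)/2, (-2+-9)/2, (6+0)/2) = (-17, -5.5, 3)

(-17, -5.5, 3)


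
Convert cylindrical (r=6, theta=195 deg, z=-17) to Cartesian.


x = 6 * cos(195) = -5.7956
y = 6 * sin(195) = -1.5529
z = -17

(-5.7956, -1.5529, -17)


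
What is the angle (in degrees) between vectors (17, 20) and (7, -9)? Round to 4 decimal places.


dot = 17*7 + 20*-9 = -61
|u| = 26.2488, |v| = 11.4018
cos(angle) = -0.2038
angle = 101.7605 degrees

101.7605 degrees


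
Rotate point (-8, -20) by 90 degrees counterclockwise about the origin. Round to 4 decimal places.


x' = -8*cos(90) - -20*sin(90) = 20
y' = -8*sin(90) + -20*cos(90) = -8

(20, -8)


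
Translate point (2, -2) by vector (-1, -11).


Translation: (x+dx, y+dy) = (2+-1, -2+-11) = (1, -13)

(1, -13)


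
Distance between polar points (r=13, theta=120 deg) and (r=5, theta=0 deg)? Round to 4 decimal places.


d = sqrt(r1^2 + r2^2 - 2*r1*r2*cos(t2-t1))
d = sqrt(13^2 + 5^2 - 2*13*5*cos(0-120)) = 16.0935

16.0935


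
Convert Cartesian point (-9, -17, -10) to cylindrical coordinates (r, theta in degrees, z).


r = sqrt((-9)^2 + (-17)^2) = 19.2354
theta = atan2(-17, -9) = 242.1027 deg
z = -10

r = 19.2354, theta = 242.1027 deg, z = -10


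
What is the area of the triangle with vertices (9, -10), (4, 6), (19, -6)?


Area = |x1(y2-y3) + x2(y3-y1) + x3(y1-y2)| / 2
= |9*(6--6) + 4*(-6--10) + 19*(-10-6)| / 2
= 90

90


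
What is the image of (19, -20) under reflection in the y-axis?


Reflection across y-axis: (x, y) -> (-x, y)
(19, -20) -> (-19, -20)

(-19, -20)


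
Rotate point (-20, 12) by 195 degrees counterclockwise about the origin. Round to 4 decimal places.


x' = -20*cos(195) - 12*sin(195) = 22.4243
y' = -20*sin(195) + 12*cos(195) = -6.4147

(22.4243, -6.4147)


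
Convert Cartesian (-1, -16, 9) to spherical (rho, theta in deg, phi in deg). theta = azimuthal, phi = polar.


rho = sqrt((-1)^2 + (-16)^2 + 9^2) = 18.3848
theta = atan2(-16, -1) = 266.4237 deg
phi = acos(9/18.3848) = 60.6899 deg

rho = 18.3848, theta = 266.4237 deg, phi = 60.6899 deg


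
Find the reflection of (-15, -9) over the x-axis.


Reflection across x-axis: (x, y) -> (x, -y)
(-15, -9) -> (-15, 9)

(-15, 9)


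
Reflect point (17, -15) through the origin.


Reflection through origin: (x, y) -> (-x, -y)
(17, -15) -> (-17, 15)

(-17, 15)


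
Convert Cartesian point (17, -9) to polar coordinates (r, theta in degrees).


r = sqrt(17^2 + (-9)^2) = 19.2354
theta = atan2(-9, 17) = 332.1027 degrees

r = 19.2354, theta = 332.1027 degrees


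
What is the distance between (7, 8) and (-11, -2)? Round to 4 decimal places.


d = sqrt((-11-7)^2 + (-2-8)^2) = 20.5913

20.5913


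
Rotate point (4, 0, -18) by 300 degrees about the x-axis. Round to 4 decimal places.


x' = 4
y' = 0*cos(300) - -18*sin(300) = -15.5885
z' = 0*sin(300) + -18*cos(300) = -9

(4, -15.5885, -9)
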